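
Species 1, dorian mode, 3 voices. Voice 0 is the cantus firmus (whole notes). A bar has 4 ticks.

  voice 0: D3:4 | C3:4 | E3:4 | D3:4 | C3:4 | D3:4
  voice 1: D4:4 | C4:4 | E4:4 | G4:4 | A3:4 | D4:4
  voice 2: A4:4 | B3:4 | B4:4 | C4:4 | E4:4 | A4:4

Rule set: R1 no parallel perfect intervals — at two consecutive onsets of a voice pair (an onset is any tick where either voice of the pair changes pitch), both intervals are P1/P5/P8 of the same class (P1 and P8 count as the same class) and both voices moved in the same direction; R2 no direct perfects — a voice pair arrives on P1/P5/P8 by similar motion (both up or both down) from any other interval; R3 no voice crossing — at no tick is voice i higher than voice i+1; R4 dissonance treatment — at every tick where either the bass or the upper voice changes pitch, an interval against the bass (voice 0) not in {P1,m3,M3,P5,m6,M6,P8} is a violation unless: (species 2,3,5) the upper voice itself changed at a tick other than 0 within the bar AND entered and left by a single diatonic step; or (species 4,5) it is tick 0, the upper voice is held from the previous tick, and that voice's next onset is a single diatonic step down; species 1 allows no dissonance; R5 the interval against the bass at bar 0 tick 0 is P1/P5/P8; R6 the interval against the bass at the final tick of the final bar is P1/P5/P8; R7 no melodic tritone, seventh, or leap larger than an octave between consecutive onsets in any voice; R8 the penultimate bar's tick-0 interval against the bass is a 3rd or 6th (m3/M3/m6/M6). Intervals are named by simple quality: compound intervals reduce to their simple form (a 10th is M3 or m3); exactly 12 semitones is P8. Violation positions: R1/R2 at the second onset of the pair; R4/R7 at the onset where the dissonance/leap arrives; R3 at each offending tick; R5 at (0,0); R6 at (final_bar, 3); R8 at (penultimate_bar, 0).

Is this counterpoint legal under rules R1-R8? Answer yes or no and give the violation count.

bar 0: v0=D3 v1=D4 v2=A4 (P5)
bar 1: v0=C3 v1=C4 v2=B3 (M7)
bar 2: v0=E3 v1=E4 v2=B4 (P5)
bar 3: v0=D3 v1=G4 v2=C4 (m7)
bar 4: v0=C3 v1=A3 v2=E4 (M3)
bar 5: v0=D3 v1=D4 v2=A4 (P5)
  R1 @ bar1.0: D3/D4 P8 -> C3/C4 P8 similar
  R3 @ bar1.0: C4 above B3
  R4 @ bar1.0: C3/B3 M7 untreated
  R7 @ bar1.0: A4->B3 leap 10st
  R3 @ bar1.1: C4 above B3
  R3 @ bar1.2: C4 above B3
  R3 @ bar1.3: C4 above B3
  R1 @ bar2.0: C3/C4 P8 -> E3/E4 P8 similar
  R2 @ bar2.0: C3/B3 M7 -> E3/B4 P5 similar
  R2 @ bar2.0: C4/B3 m2 -> E4/B4 P5 similar
  R3 @ bar3.0: G4 above C4
  R4 @ bar3.0: D3/G4 P4 untreated
  R4 @ bar3.0: D3/C4 m7 untreated
  R7 @ bar3.0: B4->C4 leap 11st
  R3 @ bar3.1: G4 above C4
  R3 @ bar3.2: G4 above C4
  R3 @ bar3.3: G4 above C4
  R7 @ bar4.0: G4->A3 leap 10st
  R1 @ bar5.0: A3/E4 P5 -> D4/A4 P5 similar
  R2 @ bar5.0: C3/A3 M6 -> D3/D4 P8 similar
  R2 @ bar5.0: C3/E4 M3 -> D3/A4 P5 similar

No (21 violations)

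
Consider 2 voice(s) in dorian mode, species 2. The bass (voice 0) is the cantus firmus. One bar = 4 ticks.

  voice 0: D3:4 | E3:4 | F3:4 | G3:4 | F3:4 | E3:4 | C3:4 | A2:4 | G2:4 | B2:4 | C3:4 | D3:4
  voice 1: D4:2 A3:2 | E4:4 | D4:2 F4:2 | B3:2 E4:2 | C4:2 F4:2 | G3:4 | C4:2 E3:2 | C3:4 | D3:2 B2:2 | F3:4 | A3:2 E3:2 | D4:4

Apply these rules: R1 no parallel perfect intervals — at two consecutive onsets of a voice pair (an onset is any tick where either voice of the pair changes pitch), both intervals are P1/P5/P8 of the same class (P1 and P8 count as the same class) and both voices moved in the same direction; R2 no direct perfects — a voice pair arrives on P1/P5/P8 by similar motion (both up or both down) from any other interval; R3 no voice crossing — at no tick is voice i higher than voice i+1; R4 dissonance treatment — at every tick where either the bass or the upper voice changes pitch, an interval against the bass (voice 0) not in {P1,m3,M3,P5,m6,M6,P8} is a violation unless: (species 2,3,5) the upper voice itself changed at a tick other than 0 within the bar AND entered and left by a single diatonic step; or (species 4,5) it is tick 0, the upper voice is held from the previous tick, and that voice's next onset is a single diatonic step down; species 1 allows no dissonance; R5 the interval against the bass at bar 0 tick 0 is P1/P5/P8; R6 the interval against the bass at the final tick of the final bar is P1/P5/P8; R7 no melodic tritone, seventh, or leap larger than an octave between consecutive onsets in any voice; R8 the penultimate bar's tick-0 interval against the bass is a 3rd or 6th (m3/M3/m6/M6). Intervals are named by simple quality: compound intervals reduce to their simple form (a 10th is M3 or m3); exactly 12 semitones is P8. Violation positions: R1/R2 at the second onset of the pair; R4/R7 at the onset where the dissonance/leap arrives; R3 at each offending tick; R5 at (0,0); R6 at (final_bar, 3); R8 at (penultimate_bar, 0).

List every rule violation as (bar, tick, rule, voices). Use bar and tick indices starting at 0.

bar 0: v0=D3 v1=D4 downbeat P8
bar 1: v0=E3 v1=E4 downbeat P8
bar 2: v0=F3 v1=D4 downbeat M6
bar 3: v0=G3 v1=B3 downbeat M3
bar 4: v0=F3 v1=C4 downbeat P5
bar 5: v0=E3 v1=G3 downbeat m3
bar 6: v0=C3 v1=C4 downbeat P8
bar 7: v0=A2 v1=C3 downbeat m3
bar 8: v0=G2 v1=D3 downbeat P5
bar 9: v0=B2 v1=F3 downbeat TT
bar 10: v0=C3 v1=A3 downbeat M6
bar 11: v0=D3 v1=D4 downbeat P8
  -> R2 @ bar 1 tick 0 v(0, 1): D3/A3 P5 -> E3/E4 P8 similar
  -> R7 @ bar 3 tick 0 v(1,): F4->B3 leap 6st
  -> R2 @ bar 4 tick 0 v(0, 1): G3/E4 M6 -> F3/C4 P5 similar
  -> R7 @ bar 5 tick 0 v(1,): F4->G3 leap 10st
  -> R4 @ bar 9 tick 0 v(0, 1): B2/F3 TT untreated
  -> R7 @ bar 9 tick 0 v(1,): B2->F3 leap 6st
  -> R2 @ bar 11 tick 0 v(0, 1): C3/E3 M3 -> D3/D4 P8 similar
  -> R7 @ bar 11 tick 0 v(1,): E3->D4 leap 10st

(1, 0, R2, (0, 1))
(3, 0, R7, (1,))
(4, 0, R2, (0, 1))
(5, 0, R7, (1,))
(9, 0, R4, (0, 1))
(9, 0, R7, (1,))
(11, 0, R2, (0, 1))
(11, 0, R7, (1,))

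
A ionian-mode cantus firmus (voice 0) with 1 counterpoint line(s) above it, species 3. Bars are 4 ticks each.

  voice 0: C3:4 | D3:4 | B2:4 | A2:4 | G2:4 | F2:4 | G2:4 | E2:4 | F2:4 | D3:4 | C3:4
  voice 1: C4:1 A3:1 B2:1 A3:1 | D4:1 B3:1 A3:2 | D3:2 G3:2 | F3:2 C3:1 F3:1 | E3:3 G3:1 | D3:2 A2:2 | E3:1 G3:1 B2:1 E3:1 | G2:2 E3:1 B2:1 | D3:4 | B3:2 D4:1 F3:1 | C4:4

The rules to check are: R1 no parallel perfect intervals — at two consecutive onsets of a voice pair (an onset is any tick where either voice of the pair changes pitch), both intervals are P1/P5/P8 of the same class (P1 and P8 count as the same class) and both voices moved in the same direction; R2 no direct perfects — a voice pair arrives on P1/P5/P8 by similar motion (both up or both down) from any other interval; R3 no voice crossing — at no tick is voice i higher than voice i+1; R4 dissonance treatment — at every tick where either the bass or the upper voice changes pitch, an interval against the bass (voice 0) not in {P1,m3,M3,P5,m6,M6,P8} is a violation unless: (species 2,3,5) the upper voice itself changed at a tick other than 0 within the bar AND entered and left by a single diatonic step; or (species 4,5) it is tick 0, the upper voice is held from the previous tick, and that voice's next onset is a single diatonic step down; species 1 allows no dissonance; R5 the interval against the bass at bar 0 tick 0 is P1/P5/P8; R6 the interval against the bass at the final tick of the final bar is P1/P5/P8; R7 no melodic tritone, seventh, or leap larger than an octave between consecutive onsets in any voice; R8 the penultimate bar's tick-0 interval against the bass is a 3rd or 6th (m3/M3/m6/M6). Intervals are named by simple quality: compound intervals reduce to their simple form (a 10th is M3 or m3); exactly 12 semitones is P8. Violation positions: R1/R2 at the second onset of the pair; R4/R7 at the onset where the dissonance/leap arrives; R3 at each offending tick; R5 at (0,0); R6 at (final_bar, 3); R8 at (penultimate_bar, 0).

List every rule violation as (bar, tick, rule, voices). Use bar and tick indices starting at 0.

(0, 2, R3, (0, 1))
(0, 2, R4, (0, 1))
(0, 2, R7, (1,))
(0, 3, R7, (1,))
(1, 0, R2, (0, 1))

bar 0: v0=C3 v1=C4 downbeat P8
bar 1: v0=D3 v1=D4 downbeat P8
bar 2: v0=B2 v1=D3 downbeat m3
bar 3: v0=A2 v1=F3 downbeat m6
bar 4: v0=G2 v1=E3 downbeat M6
bar 5: v0=F2 v1=D3 downbeat M6
bar 6: v0=G2 v1=E3 downbeat M6
bar 7: v0=E2 v1=G2 downbeat m3
bar 8: v0=F2 v1=D3 downbeat M6
bar 9: v0=D3 v1=B3 downbeat M6
bar 10: v0=C3 v1=C4 downbeat P8
  -> R3 @ bar 0 tick 2 v(0, 1): C3 above B2
  -> R4 @ bar 0 tick 2 v(0, 1): C3/B2 m2 untreated
  -> R7 @ bar 0 tick 2 v(1,): A3->B2 leap 10st
  -> R7 @ bar 0 tick 3 v(1,): B2->A3 leap 10st
  -> R2 @ bar 1 tick 0 v(0, 1): C3/A3 M6 -> D3/D4 P8 similar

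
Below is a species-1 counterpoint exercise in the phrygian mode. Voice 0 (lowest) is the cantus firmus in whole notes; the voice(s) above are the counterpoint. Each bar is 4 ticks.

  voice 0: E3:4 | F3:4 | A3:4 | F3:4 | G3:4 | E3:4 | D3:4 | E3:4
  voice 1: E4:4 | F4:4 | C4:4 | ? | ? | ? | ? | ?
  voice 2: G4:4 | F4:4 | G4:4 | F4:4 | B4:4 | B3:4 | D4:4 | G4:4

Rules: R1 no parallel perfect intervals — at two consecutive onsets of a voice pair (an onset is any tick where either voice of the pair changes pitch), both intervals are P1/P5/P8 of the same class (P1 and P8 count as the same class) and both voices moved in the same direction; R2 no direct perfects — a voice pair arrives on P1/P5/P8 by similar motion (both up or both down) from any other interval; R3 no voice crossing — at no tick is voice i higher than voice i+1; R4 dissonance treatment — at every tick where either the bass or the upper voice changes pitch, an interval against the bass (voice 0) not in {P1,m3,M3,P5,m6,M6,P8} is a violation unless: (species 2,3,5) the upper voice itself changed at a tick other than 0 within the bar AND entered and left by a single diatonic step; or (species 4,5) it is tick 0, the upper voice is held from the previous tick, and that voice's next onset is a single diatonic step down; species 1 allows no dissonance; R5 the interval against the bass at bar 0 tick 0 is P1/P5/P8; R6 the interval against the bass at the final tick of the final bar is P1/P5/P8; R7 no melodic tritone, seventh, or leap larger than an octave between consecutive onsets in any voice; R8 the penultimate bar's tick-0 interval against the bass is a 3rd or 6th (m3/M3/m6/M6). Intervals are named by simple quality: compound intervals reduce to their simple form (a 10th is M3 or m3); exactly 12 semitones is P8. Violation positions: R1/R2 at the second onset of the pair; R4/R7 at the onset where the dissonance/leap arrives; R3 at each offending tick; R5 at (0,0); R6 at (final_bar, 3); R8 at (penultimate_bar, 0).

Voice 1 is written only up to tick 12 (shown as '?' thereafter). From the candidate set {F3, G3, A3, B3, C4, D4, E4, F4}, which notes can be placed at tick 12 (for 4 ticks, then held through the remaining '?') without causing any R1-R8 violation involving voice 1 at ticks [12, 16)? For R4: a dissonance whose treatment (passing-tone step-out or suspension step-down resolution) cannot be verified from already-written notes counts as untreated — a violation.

{A3, C4, D4, F4}

F3: violates R2
G3: violates R4
A3: legal
B3: violates R4
C4: legal
D4: legal
E4: violates R4
F4: legal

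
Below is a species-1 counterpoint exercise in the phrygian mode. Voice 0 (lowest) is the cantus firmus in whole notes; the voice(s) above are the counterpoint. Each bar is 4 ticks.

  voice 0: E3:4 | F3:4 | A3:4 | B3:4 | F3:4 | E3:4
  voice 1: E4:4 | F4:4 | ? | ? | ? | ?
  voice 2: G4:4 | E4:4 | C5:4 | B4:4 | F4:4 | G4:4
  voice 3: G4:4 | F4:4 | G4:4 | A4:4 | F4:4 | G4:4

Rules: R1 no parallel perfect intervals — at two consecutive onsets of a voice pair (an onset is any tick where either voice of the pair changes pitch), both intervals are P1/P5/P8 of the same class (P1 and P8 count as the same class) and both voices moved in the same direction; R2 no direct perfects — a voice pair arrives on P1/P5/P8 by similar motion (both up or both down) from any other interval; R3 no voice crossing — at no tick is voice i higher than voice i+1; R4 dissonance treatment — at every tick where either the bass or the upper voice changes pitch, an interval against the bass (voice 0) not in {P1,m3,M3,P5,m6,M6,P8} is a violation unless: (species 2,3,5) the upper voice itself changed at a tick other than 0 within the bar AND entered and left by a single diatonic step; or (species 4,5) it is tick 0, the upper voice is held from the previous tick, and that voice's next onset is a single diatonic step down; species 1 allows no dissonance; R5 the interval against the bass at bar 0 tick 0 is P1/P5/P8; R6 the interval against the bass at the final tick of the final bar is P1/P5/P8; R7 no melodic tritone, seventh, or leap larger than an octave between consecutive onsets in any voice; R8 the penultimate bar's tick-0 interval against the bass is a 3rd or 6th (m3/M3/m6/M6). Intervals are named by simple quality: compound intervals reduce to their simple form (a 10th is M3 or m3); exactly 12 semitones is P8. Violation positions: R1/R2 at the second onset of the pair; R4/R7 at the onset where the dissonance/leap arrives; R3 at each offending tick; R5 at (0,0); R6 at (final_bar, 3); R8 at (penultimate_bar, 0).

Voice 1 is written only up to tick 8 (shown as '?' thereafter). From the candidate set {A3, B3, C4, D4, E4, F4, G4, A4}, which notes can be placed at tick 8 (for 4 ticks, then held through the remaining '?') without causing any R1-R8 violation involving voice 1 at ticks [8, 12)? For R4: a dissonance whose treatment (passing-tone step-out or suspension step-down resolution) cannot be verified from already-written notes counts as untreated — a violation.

{A3, C4, E4, F4}

A3: legal
B3: violates R4,R7
C4: legal
D4: violates R4
E4: legal
F4: legal
G4: violates R1,R4
A4: violates R1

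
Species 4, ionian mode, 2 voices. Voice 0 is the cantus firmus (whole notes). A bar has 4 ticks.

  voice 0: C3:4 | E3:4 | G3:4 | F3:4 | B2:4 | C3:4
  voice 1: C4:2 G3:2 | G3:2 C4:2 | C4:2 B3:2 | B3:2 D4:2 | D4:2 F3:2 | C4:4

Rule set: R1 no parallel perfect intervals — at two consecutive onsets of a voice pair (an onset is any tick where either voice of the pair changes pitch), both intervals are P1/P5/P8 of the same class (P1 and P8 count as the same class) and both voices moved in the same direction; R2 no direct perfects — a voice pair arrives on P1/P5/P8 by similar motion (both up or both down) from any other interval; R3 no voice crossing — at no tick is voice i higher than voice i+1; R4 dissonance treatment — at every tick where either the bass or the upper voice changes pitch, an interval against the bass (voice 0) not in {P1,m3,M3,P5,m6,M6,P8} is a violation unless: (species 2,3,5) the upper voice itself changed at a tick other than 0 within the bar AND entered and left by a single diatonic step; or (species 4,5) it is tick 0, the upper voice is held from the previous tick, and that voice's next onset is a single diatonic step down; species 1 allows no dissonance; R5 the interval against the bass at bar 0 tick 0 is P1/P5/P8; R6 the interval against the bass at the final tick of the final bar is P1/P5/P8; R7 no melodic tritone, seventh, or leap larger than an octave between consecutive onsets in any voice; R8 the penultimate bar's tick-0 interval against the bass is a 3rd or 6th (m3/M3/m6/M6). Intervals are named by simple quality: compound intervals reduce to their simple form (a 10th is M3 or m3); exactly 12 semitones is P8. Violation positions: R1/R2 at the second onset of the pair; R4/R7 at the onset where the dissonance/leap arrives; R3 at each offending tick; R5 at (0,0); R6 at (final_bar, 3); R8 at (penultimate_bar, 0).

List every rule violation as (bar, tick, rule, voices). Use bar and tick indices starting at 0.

bar 0: v0=C3 v1=C4 downbeat P8
bar 1: v0=E3 v1=G3 downbeat m3
bar 2: v0=G3 v1=C4 downbeat P4
bar 3: v0=F3 v1=B3 downbeat TT
bar 4: v0=B2 v1=D4 downbeat m3
bar 5: v0=C3 v1=C4 downbeat P8
  -> R4 @ bar 3 tick 0 v(0, 1): F3/B3 TT untreated
  -> R7 @ bar 4 tick 0 v(0,): F3->B2 leap 6st
  -> R4 @ bar 4 tick 2 v(0, 1): B2/F3 TT untreated
  -> R2 @ bar 5 tick 0 v(0, 1): B2/F3 TT -> C3/C4 P8 similar

(3, 0, R4, (0, 1))
(4, 0, R7, (0,))
(4, 2, R4, (0, 1))
(5, 0, R2, (0, 1))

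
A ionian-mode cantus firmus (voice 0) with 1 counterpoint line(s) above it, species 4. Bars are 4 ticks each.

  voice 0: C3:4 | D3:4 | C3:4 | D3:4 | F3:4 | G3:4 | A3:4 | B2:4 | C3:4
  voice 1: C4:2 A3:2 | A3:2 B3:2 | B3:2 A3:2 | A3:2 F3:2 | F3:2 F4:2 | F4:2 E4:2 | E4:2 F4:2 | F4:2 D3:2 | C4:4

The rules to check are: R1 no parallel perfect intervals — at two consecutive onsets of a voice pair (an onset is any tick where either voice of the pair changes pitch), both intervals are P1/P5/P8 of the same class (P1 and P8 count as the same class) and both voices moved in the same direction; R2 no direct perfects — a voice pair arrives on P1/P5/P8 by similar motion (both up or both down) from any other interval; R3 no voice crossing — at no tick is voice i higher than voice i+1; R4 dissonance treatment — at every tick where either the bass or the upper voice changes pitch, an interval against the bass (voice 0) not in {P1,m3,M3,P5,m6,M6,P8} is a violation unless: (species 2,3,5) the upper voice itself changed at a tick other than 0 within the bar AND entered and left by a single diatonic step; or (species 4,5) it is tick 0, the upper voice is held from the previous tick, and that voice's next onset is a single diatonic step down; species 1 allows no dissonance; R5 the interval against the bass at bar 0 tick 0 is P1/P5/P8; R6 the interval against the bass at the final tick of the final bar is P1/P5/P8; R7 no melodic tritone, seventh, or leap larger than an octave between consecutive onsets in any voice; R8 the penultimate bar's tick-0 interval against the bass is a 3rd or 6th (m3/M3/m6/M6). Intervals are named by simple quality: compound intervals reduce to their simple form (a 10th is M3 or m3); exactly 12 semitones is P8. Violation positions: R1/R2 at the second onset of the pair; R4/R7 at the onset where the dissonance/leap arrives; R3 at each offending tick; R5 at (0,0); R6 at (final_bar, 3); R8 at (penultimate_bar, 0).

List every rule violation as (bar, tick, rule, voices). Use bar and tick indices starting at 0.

bar 0: v0=C3 v1=C4 downbeat P8
bar 1: v0=D3 v1=A3 downbeat P5
bar 2: v0=C3 v1=B3 downbeat M7
bar 3: v0=D3 v1=A3 downbeat P5
bar 4: v0=F3 v1=F3 downbeat P1
bar 5: v0=G3 v1=F4 downbeat m7
bar 6: v0=A3 v1=E4 downbeat P5
bar 7: v0=B2 v1=F4 downbeat TT
bar 8: v0=C3 v1=C4 downbeat P8
  -> R4 @ bar 7 tick 0 v(0, 1): B2/F4 TT untreated
  -> R7 @ bar 7 tick 0 v(0,): A3->B2 leap 10st
  -> R8 @ bar 7 tick 0 v(0, 1): penult TT not 3rd/6th
  -> R7 @ bar 7 tick 2 v(1,): F4->D3 leap 15st
  -> R2 @ bar 8 tick 0 v(0, 1): B2/D3 m3 -> C3/C4 P8 similar
  -> R7 @ bar 8 tick 0 v(1,): D3->C4 leap 10st

(7, 0, R4, (0, 1))
(7, 0, R7, (0,))
(7, 0, R8, (0, 1))
(7, 2, R7, (1,))
(8, 0, R2, (0, 1))
(8, 0, R7, (1,))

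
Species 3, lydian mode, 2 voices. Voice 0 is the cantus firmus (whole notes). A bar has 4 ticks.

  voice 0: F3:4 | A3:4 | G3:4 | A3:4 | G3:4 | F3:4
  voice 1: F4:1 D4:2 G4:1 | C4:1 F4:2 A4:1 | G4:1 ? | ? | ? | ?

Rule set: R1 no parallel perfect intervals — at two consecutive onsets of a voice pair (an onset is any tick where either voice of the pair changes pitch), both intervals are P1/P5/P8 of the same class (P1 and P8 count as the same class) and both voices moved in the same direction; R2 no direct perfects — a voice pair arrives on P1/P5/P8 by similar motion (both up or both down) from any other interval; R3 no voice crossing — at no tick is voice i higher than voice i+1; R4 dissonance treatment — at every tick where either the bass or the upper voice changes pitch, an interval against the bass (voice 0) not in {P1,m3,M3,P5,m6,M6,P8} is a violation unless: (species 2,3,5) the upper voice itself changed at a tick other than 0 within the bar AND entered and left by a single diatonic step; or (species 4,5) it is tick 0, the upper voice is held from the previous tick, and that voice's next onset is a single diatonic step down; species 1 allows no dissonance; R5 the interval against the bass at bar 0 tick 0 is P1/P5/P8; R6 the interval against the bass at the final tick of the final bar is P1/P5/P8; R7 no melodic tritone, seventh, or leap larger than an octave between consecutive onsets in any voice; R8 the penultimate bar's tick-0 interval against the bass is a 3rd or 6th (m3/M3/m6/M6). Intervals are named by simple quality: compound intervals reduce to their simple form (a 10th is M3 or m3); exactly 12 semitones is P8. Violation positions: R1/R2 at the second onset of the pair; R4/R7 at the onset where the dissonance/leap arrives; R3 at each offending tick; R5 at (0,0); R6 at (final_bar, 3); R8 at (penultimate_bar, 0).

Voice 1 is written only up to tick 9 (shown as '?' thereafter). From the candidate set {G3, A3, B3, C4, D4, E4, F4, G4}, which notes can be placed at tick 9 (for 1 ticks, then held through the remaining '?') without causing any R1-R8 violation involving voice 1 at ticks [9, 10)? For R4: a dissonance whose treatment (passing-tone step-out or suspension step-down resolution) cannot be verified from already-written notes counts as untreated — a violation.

{B3, D4, E4, G3, G4}

G3: legal
A3: violates R4,R7
B3: legal
C4: violates R4
D4: legal
E4: legal
F4: violates R4
G4: legal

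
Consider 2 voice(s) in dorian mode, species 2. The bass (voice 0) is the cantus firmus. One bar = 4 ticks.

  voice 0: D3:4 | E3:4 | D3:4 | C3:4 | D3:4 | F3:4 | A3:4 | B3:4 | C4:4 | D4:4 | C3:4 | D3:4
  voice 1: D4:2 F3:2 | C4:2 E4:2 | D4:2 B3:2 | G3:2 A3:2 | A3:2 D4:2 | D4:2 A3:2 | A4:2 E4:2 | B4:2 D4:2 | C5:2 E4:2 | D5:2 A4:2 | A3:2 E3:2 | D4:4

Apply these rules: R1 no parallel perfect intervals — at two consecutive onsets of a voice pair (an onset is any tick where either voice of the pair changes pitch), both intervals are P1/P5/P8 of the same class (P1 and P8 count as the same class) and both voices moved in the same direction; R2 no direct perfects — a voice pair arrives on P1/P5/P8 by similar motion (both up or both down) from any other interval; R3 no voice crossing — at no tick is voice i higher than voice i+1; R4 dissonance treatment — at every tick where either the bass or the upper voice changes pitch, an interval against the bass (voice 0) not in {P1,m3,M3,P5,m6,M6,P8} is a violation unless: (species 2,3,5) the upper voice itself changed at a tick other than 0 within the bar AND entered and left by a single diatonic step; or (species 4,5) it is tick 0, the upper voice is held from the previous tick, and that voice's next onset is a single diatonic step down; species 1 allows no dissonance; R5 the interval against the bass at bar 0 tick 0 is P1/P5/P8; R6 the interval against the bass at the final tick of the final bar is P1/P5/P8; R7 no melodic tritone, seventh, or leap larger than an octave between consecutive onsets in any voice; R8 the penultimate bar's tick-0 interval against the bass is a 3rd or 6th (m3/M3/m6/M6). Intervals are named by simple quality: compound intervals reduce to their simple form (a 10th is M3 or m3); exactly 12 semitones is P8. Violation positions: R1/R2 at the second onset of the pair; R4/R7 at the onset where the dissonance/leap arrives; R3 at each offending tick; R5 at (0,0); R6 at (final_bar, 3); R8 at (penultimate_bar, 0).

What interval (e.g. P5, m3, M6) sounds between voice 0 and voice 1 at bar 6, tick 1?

voice 0=A3 voice 1=A4 -> P8

P8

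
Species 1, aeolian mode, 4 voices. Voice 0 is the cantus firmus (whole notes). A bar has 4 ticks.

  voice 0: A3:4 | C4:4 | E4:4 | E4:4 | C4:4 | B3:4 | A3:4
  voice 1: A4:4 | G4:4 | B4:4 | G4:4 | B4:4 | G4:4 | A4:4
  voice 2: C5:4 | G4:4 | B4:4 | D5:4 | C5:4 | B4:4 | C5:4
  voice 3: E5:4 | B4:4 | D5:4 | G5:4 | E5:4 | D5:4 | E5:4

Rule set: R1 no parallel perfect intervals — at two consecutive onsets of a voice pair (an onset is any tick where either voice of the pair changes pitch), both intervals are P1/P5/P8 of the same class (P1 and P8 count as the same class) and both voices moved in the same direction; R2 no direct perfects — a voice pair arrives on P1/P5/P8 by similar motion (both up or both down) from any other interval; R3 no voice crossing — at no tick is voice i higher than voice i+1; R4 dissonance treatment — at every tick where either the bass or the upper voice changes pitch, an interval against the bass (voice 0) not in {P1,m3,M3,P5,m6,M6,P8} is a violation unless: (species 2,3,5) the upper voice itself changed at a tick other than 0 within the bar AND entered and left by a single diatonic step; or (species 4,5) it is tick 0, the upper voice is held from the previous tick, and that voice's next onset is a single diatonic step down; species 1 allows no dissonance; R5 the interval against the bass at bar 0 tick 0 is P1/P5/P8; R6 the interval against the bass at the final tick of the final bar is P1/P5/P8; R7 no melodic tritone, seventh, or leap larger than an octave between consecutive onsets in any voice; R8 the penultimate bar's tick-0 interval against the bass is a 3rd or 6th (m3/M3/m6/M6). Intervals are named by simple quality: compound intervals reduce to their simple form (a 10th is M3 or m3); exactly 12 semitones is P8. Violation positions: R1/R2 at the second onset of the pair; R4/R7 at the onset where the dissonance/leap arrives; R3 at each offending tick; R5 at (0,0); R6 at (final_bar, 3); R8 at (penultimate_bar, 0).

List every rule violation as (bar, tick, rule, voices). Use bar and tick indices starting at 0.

bar 0: v0=A3 v1=A4 v2=C5 v3=E5 downbeat P5
bar 1: v0=C4 v1=G4 v2=G4 v3=B4 downbeat M7
bar 2: v0=E4 v1=B4 v2=B4 v3=D5 downbeat m7
bar 3: v0=E4 v1=G4 v2=D5 v3=G5 downbeat m3
bar 4: v0=C4 v1=B4 v2=C5 v3=E5 downbeat M3
bar 5: v0=B3 v1=G4 v2=B4 v3=D5 downbeat m3
bar 6: v0=A3 v1=A4 v2=C5 v3=E5 downbeat P5
  -> R5 @ bar 0 tick 0 v(0, 2): opens on m3
  -> R2 @ bar 1 tick 0 v(1, 2): A4/C5 m3 -> G4/G4 P1 similar
  -> R4 @ bar 1 tick 0 v(0, 3): C4/B4 M7 untreated
  -> R1 @ bar 2 tick 0 v(0, 1): C4/G4 P5 -> E4/B4 P5 similar
  -> R1 @ bar 2 tick 0 v(0, 2): C4/G4 P5 -> E4/B4 P5 similar
  -> R1 @ bar 2 tick 0 v(1, 2): G4/G4 P1 -> B4/B4 P1 similar
  -> R4 @ bar 2 tick 0 v(0, 3): E4/D5 m7 untreated
  -> R4 @ bar 3 tick 0 v(0, 2): E4/D5 m7 untreated
  -> R2 @ bar 4 tick 0 v(0, 2): E4/D5 m7 -> C4/C5 P8 similar
  -> R4 @ bar 4 tick 0 v(0, 1): C4/B4 M7 untreated
  -> R1 @ bar 5 tick 0 v(0, 2): C4/C5 P8 -> B3/B4 P8 similar
  -> R2 @ bar 5 tick 0 v(1, 3): B4/E5 P4 -> G4/D5 P5 similar
  -> R8 @ bar 5 tick 0 v(0, 2): penult P8 not 3rd/6th
  -> R1 @ bar 6 tick 0 v(1, 3): G4/D5 P5 -> A4/E5 P5 similar
  -> R6 @ bar 6 tick 3 v(0, 2): closes on m3

(0, 0, R5, (0, 2))
(1, 0, R2, (1, 2))
(1, 0, R4, (0, 3))
(2, 0, R1, (0, 1))
(2, 0, R1, (0, 2))
(2, 0, R1, (1, 2))
(2, 0, R4, (0, 3))
(3, 0, R4, (0, 2))
(4, 0, R2, (0, 2))
(4, 0, R4, (0, 1))
(5, 0, R1, (0, 2))
(5, 0, R2, (1, 3))
(5, 0, R8, (0, 2))
(6, 0, R1, (1, 3))
(6, 3, R6, (0, 2))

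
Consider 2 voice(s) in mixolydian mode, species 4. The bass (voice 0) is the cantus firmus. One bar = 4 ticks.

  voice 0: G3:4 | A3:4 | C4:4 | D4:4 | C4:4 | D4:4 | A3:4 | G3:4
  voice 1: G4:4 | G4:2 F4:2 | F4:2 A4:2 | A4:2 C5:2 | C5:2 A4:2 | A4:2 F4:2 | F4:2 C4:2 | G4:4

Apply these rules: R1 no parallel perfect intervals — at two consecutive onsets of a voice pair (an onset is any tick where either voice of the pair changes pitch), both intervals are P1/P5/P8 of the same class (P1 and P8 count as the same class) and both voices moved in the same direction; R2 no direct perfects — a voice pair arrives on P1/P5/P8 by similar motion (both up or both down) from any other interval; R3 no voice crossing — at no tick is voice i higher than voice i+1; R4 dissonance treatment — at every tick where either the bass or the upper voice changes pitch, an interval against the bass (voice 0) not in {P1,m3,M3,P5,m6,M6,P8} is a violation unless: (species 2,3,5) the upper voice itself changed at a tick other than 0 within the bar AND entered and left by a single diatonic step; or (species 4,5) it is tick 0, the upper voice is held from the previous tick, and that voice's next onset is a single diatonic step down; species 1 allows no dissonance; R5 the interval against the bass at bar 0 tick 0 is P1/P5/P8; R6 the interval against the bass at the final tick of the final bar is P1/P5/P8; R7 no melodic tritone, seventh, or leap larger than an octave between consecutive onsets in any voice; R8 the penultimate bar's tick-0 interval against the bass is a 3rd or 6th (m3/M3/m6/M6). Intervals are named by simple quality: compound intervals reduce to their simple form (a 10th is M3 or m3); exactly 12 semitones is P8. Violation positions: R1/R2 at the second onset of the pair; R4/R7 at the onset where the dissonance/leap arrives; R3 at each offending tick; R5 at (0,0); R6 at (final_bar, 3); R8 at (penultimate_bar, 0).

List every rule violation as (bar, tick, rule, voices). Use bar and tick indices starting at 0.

(2, 0, R4, (0, 1))
(3, 2, R4, (0, 1))

bar 0: v0=G3 v1=G4 downbeat P8
bar 1: v0=A3 v1=G4 downbeat m7
bar 2: v0=C4 v1=F4 downbeat P4
bar 3: v0=D4 v1=A4 downbeat P5
bar 4: v0=C4 v1=C5 downbeat P8
bar 5: v0=D4 v1=A4 downbeat P5
bar 6: v0=A3 v1=F4 downbeat m6
bar 7: v0=G3 v1=G4 downbeat P8
  -> R4 @ bar 2 tick 0 v(0, 1): C4/F4 P4 untreated
  -> R4 @ bar 3 tick 2 v(0, 1): D4/C5 m7 untreated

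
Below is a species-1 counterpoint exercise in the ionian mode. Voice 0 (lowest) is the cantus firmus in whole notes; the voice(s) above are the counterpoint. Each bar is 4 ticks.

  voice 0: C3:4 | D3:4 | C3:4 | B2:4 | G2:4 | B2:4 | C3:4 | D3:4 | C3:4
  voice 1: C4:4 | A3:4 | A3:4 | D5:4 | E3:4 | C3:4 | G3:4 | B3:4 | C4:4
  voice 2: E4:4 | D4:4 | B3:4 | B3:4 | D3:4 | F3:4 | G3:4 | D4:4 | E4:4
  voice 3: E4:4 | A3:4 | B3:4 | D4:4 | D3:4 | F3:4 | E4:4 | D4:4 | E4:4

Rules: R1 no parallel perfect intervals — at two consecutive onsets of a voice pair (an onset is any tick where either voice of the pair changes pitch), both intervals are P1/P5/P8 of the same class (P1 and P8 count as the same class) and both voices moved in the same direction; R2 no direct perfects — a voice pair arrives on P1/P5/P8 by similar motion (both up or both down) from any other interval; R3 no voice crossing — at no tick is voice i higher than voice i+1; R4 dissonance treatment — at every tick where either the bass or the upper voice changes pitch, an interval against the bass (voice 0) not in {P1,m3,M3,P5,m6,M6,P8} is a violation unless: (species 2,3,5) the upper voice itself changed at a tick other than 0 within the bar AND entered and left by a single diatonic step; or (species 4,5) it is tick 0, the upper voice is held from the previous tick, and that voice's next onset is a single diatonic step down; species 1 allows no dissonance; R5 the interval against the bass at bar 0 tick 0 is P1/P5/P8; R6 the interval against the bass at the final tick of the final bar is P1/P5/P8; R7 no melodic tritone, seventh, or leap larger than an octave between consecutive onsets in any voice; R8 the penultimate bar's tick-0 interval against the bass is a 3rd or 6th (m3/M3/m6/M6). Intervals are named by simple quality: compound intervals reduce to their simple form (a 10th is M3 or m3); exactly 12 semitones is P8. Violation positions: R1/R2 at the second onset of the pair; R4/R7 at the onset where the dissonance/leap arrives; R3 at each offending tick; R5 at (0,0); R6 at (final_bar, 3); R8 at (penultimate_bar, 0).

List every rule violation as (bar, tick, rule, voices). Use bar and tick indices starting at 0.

(0, 0, R5, (0, 2))
(0, 0, R5, (0, 3))
(1, 0, R2, (1, 3))
(1, 0, R3, (2, 3))
(1, 1, R3, (2, 3))
(1, 2, R3, (2, 3))
(1, 3, R3, (2, 3))
(2, 0, R4, (0, 2))
(2, 0, R4, (0, 3))
(3, 0, R2, (1, 3))
(3, 0, R3, (1, 2))
(3, 0, R7, (1,))
(3, 1, R3, (1, 2))
(3, 2, R3, (1, 2))
(3, 3, R3, (1, 2))
(4, 0, R2, (0, 2))
(4, 0, R2, (0, 3))
(4, 0, R2, (2, 3))
(4, 0, R3, (1, 2))
(4, 0, R7, (1,))
(4, 1, R3, (1, 2))
(4, 2, R3, (1, 2))
(4, 3, R3, (1, 2))
(5, 0, R1, (2, 3))
(5, 0, R4, (0, 1))
(5, 0, R4, (0, 2))
(5, 0, R4, (0, 3))
(6, 0, R2, (0, 1))
(6, 0, R2, (0, 2))
(6, 0, R2, (1, 2))
(6, 0, R7, (3,))
(7, 0, R2, (0, 2))
(7, 0, R8, (0, 2))
(7, 0, R8, (0, 3))
(8, 0, R1, (2, 3))
(8, 3, R6, (0, 2))
(8, 3, R6, (0, 3))

bar 0: v0=C3 v1=C4 v2=E4 v3=E4 downbeat M3
bar 1: v0=D3 v1=A3 v2=D4 v3=A3 downbeat P5
bar 2: v0=C3 v1=A3 v2=B3 v3=B3 downbeat M7
bar 3: v0=B2 v1=D5 v2=B3 v3=D4 downbeat m3
bar 4: v0=G2 v1=E3 v2=D3 v3=D3 downbeat P5
bar 5: v0=B2 v1=C3 v2=F3 v3=F3 downbeat TT
bar 6: v0=C3 v1=G3 v2=G3 v3=E4 downbeat M3
bar 7: v0=D3 v1=B3 v2=D4 v3=D4 downbeat P8
bar 8: v0=C3 v1=C4 v2=E4 v3=E4 downbeat M3
  -> R5 @ bar 0 tick 0 v(0, 2): opens on M3
  -> R5 @ bar 0 tick 0 v(0, 3): opens on M3
  -> R2 @ bar 1 tick 0 v(1, 3): C4/E4 M3 -> A3/A3 P1 similar
  -> R3 @ bar 1 tick 0 v(2, 3): D4 above A3
  -> R3 @ bar 1 tick 1 v(2, 3): D4 above A3
  -> R3 @ bar 1 tick 2 v(2, 3): D4 above A3
  -> R3 @ bar 1 tick 3 v(2, 3): D4 above A3
  -> R4 @ bar 2 tick 0 v(0, 2): C3/B3 M7 untreated
  -> R4 @ bar 2 tick 0 v(0, 3): C3/B3 M7 untreated
  -> R2 @ bar 3 tick 0 v(1, 3): A3/B3 M2 -> D5/D4 P8 similar
  -> R3 @ bar 3 tick 0 v(1, 2): D5 above B3
  -> R7 @ bar 3 tick 0 v(1,): A3->D5 leap 17st
  -> R3 @ bar 3 tick 1 v(1, 2): D5 above B3
  -> R3 @ bar 3 tick 2 v(1, 2): D5 above B3
  -> R3 @ bar 3 tick 3 v(1, 2): D5 above B3
  -> R2 @ bar 4 tick 0 v(0, 2): B2/B3 P8 -> G2/D3 P5 similar
  -> R2 @ bar 4 tick 0 v(0, 3): B2/D4 m3 -> G2/D3 P5 similar
  -> R2 @ bar 4 tick 0 v(2, 3): B3/D4 m3 -> D3/D3 P1 similar
  -> R3 @ bar 4 tick 0 v(1, 2): E3 above D3
  -> R7 @ bar 4 tick 0 v(1,): D5->E3 leap 22st
  -> R3 @ bar 4 tick 1 v(1, 2): E3 above D3
  -> R3 @ bar 4 tick 2 v(1, 2): E3 above D3
  -> R3 @ bar 4 tick 3 v(1, 2): E3 above D3
  -> R1 @ bar 5 tick 0 v(2, 3): D3/D3 P1 -> F3/F3 P1 similar
  -> R4 @ bar 5 tick 0 v(0, 1): B2/C3 m2 untreated
  -> R4 @ bar 5 tick 0 v(0, 2): B2/F3 TT untreated
  -> R4 @ bar 5 tick 0 v(0, 3): B2/F3 TT untreated
  -> R2 @ bar 6 tick 0 v(0, 1): B2/C3 m2 -> C3/G3 P5 similar
  -> R2 @ bar 6 tick 0 v(0, 2): B2/F3 TT -> C3/G3 P5 similar
  -> R2 @ bar 6 tick 0 v(1, 2): C3/F3 P4 -> G3/G3 P1 similar
  -> R7 @ bar 6 tick 0 v(3,): F3->E4 leap 11st
  -> R2 @ bar 7 tick 0 v(0, 2): C3/G3 P5 -> D3/D4 P8 similar
  -> R8 @ bar 7 tick 0 v(0, 2): penult P8 not 3rd/6th
  -> R8 @ bar 7 tick 0 v(0, 3): penult P8 not 3rd/6th
  -> R1 @ bar 8 tick 0 v(2, 3): D4/D4 P1 -> E4/E4 P1 similar
  -> R6 @ bar 8 tick 3 v(0, 2): closes on M3
  -> R6 @ bar 8 tick 3 v(0, 3): closes on M3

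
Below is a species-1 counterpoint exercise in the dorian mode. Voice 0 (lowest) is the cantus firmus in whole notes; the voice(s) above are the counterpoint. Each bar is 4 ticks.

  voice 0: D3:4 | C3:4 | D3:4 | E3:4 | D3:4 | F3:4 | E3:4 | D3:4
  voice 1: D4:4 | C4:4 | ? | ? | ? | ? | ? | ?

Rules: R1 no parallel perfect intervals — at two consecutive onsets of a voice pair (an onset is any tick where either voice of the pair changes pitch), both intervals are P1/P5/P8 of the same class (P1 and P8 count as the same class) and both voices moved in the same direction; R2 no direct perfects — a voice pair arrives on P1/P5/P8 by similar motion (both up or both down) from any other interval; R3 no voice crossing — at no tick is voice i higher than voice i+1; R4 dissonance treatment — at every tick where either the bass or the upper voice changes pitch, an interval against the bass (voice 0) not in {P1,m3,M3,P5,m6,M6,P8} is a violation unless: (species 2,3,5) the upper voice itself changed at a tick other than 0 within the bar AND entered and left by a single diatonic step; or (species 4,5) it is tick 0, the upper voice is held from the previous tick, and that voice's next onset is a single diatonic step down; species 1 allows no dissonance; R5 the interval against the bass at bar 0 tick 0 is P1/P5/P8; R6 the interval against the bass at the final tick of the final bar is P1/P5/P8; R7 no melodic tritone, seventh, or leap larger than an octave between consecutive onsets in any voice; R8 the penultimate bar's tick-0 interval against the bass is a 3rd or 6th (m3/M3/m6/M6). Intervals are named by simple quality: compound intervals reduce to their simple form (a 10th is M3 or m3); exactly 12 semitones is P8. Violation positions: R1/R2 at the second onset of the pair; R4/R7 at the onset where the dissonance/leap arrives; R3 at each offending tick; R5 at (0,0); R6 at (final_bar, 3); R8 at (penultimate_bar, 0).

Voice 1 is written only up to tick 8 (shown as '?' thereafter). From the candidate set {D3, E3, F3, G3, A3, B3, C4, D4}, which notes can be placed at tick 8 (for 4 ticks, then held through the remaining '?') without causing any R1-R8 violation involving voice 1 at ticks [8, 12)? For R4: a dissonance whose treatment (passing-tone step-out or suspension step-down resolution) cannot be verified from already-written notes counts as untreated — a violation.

D3: violates R7
E3: violates R4
F3: legal
G3: violates R4
A3: legal
B3: legal
C4: violates R4
D4: violates R1

{A3, B3, F3}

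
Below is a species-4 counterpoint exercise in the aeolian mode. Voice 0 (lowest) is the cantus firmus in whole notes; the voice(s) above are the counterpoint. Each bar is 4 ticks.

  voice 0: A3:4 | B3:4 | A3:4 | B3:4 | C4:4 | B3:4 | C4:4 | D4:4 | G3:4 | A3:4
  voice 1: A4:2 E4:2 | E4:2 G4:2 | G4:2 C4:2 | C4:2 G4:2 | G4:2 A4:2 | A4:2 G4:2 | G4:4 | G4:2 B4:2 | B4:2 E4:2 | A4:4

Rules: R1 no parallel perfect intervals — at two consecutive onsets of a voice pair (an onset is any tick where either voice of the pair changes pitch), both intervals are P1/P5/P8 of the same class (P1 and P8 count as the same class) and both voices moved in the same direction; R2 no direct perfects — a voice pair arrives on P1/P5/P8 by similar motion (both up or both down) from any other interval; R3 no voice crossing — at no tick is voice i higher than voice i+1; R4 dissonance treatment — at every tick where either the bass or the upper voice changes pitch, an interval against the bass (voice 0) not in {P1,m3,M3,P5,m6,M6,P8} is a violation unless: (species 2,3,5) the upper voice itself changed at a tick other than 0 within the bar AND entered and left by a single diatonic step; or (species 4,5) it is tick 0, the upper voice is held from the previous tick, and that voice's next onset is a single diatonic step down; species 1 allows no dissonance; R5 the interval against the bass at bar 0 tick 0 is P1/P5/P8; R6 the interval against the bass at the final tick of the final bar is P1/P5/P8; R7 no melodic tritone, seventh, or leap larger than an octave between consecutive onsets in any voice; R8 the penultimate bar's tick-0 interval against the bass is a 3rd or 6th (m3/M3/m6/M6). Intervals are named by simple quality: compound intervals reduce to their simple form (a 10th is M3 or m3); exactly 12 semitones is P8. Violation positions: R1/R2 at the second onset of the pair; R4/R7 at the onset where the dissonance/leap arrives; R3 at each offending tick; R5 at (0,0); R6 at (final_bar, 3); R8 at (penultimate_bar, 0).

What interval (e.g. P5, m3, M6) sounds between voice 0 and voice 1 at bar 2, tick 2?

m3

voice 0=A3 voice 1=C4 -> m3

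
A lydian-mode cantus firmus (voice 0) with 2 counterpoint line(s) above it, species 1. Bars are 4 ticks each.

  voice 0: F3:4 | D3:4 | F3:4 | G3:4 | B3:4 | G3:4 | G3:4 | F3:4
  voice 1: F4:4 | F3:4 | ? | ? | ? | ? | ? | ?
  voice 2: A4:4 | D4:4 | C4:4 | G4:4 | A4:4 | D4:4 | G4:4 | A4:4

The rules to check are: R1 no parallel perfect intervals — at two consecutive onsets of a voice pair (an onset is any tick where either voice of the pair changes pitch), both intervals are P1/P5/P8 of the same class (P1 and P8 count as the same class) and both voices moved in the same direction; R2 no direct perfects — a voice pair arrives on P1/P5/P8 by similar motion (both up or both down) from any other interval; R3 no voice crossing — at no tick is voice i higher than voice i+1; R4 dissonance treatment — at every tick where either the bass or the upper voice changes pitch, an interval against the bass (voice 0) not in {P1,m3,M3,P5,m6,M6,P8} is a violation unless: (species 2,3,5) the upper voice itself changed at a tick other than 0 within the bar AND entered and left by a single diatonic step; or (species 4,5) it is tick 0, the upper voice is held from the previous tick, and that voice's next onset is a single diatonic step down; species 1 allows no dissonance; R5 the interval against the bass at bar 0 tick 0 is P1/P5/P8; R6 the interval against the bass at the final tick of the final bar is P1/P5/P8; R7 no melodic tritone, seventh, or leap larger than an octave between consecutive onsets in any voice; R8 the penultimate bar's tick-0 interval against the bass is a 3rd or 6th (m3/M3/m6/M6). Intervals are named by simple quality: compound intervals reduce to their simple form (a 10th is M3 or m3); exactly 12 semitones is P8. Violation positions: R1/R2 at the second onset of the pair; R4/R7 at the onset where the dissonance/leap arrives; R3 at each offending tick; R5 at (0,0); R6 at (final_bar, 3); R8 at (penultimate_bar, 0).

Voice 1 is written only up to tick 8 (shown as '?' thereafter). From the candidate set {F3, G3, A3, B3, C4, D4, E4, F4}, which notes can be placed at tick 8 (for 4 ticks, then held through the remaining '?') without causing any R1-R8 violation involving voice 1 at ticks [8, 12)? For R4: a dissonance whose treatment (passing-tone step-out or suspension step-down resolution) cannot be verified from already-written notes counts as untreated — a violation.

{A3, F3}

F3: legal
G3: violates R4
A3: legal
B3: violates R4,R7
C4: violates R2
D4: violates R3
E4: violates R3,R4,R7
F4: violates R2,R3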